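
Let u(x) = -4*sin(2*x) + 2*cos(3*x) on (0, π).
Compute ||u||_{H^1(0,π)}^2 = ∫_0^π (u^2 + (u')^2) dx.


||u||_{H^1(0,π)}^2 = 128 + 60*π

u'(x) = -6*sin(3*x) - 8*cos(2*x).
Expand u² and (u')² and integrate term by term on (0, π), using: for integers n ≥ 1, ∫_0^π sin²(nx) dx = ∫_0^π cos²(nx) dx = π/2; for n ≠ n', ∫_0^π sin(nx)sin(n'x) dx = ∫_0^π cos(nx)cos(n'x) dx = 0; and by product-to-sum, ∫_0^π sin(nx)cos(n'x) dx = ½∫_0^π [sin((n+n')x) + sin((n−n')x)] dx, which is 0 when n+n' is even and 2n/(n²−n'²) when n+n' is odd (it need not vanish on (0, π)).
  u² squared terms: (-4)²·∫sin(2x)² dx = 16·π/2 = 8*π;  (2)²·∫cos(3x)² dx = 4·π/2 = 2*π.
  u² cross terms: 2·(-4)·(2)·∫sin(2x)·cos(3x) dx = -16·(-4/5) = 64/5.
  So ∫_0^π u² dx = 8*π + 2*π + 64/5 = 64/5 + 10*π.
  (u')² squared terms: (-8)²·∫cos(2x)² dx = 64·π/2 = 32*π;  (-6)²·∫sin(3x)² dx = 36·π/2 = 18*π.
  (u')² cross terms: 2·(-8)·(-6)·∫cos(2x)·sin(3x) dx = 96·(6/5) = 576/5.
  So ∫_0^π (u')² dx = 32*π + 18*π + 576/5 = 576/5 + 50*π.
||u||_{H^1}^2 = (64/5 + 10*π) + (576/5 + 50*π) = 128 + 60*π.


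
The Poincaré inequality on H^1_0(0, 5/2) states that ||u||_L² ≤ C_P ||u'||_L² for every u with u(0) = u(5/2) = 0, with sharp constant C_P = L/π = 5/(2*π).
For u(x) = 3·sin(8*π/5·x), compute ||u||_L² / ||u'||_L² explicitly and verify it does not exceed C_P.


||u||_L² / ||u'||_L² = 5/(8*π) < C_P = 5/(2*π).

u(x) = 3·sin(8*π/5·x), so u'(x) = 24*π*cos(8*π*x/5)/5.
Writing u(x) = A·sin(kπx/L) with A = 3 and k = 4, use ∫_0^L sin²(kπx/L) dx = L/2 and ∫_0^L cos²(kπx/L) dx = L/2.
u² = 9·sin²(8*π/5·x) and (u')² = 576*π^2/25·cos²(8*π/5·x), and each of sin², cos² integrates to L/2 = 5/4 over (0, 5/2).
∫_0^5/2 u² dx = 45/4, so ||u||_L² = 3*sqrt(5)/2.
∫_0^5/2 (u')² dx = 144*π^2/5, so ||u'||_L² = 12*sqrt(5)*π/5.
Ratio ||u||_L² / ||u'||_L² = 5/(8*π).
Sharp Poincaré constant on H^1_0(0, 5/2) is C_P = L/π = 5/(2*π), achieved by sin(2*π/5·x).
This is the k = 4 harmonic; the ratio L/(kπ) is strictly less than C_P = L/π, consistent with the sharp inequality ||u||_L² ≤ C_P ||u'||_L².


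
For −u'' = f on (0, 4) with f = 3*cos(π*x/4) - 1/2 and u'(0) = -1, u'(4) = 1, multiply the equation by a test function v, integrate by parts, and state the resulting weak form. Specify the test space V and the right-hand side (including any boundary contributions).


V = H^1(0, 4) (v unrestricted at boundary; u is determined up to an additive constant); weak form: ∫_0^4 u'v' dx = ∫_0^4 (3*cos(π*x/4) - 1/2) v dx + v(4) + v(0) for all v ∈ V.

Multiply both sides by a test function v and integrate from 0 to 4:
  ∫_0^4 −u''(x) v(x) dx = ∫_0^4 f(x) v(x) dx.
Integrate the LHS by parts once:
  ∫_0^4 −u'' v dx = −[u'(x) v(x)]_0^4 + ∫_0^4 u'(x) v'(x) dx.
Thus ∫_0^4 u'(x) v'(x) dx = ∫_0^4 f(x) v(x) dx + [u'(x) v(x)]_0^4.
Choose V so that boundary terms are either known or forced to vanish.
u has inhomogeneous Neumann u'(0) = -1, u'(4) = 1. [u' v]_0^4 = (1)·v(4) − (-1)·v(0) = v(4) + v(0). Take V = H^1(0, 4); boundary term becomes part of RHS.
Weak formulation: find u (satisfying any essential BC) such that ∫_0^4 u'(x) v'(x) dx = ∫_0^4 f v dx + v(4) + v(0) for all v ∈ V (Neumann data are natural BCs: they enter the RHS as boundary terms).
Substituting f(x) = 3*cos(π*x/4) - 1/2, the right-hand side is ∫_0^4 (3*cos(π*x/4) - 1/2) v dx + v(4) + v(0).
Compatibility check (pure Neumann): taking v ≡ 1 ∈ V gives 0 = ∫_0^4 f dx + (1) − (-1), i.e. ∫_0^4 f dx must equal u'(0) − u'(4) = -2. Indeed ∫_0^4 (3*cos(π*x/4) - 1/2) dx = -2, so the data are compatible. The solution is then unique only up to an additive constant (fix it e.g. by requiring ∫_0^4 u dx = 0).


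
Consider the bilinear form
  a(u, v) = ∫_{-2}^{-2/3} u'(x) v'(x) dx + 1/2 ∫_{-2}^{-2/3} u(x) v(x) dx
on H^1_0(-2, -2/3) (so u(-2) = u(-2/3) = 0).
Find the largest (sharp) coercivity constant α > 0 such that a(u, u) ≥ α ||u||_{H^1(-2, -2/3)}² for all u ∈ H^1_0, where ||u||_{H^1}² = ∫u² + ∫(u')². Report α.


α = (8 + 9*π^2)/(16 + 9*π^2)

Coercivity of a(·,·) on H^1_0(-2, -2/3) means a(u, u) ≥ α ||u||_{H^1}² for every u ∈ H^1_0.
The interval has length L = 4/3, and Poincaré/coercivity depend only on L. Here a(u, u) = ∫(u')² + (1/2)·∫u².
Here 0 < c = 1/2 < 1. The condition a(u,u) ≥ α||u||_{H^1}² reads (1−α)∫(u')² ≥ (α−c)∫u². Any admissible α is ≤ 1 (rapidly oscillating u have ∫u²/∫(u')² → 0), and α = 1 would force 0 ≥ (1−c)∫u², impossible since c < 1; so 1−α > 0. By the sharp Poincaré inequality on H^1_0 of an interval of length L, ∫(u')² ≥ (π/L)²∫u² with equality for the first sine mode sin(π(x−x₀)/L) (x₀ the left endpoint), so the inequality holds for all u iff (1−α)(π/L)² ≥ α − c, i.e. α ≤ ((π/L)² + c)/((π/L)² + 1) = (1 + c(L/π)²)/(1 + (L/π)²). With (π/L)² = 9*π^2/16 and c = 1/2, the largest admissible constant is α = ((π/L)² + c)/((π/L)² + 1).
Simplifying, α = (8 + 9*π^2)/(16 + 9*π^2).


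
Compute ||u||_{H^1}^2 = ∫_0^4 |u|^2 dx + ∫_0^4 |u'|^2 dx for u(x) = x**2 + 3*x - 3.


||u||_{H^1}^2 = 11432/15

The H^1 norm (squared) on an interval (0, L) is
  ||u||_{H^1}^2 = ∫_0^L u(x)^2 dx + ∫_0^L u'(x)^2 dx.
Compute u'(x) = 2*x + 3.
Then u(x)^2 = x**4 + 6*x**3 + 3*x**2 - 18*x + 9 and u'(x)^2 = 4*x**2 + 12*x + 9.
Integrate each monomial from 0 to 4 using ∫_0^4 c·x^n dx = c·4^(n+1)/(n+1):
  ∫_0^4 u(x)^2 dx = ∫_0^4 (x^4 + 6*x^3 + 3*x^2 - 18*x + 9) dx. Term by term:
    ∫_0^4 x^4 dx = 1024/5;  ∫_0^4 6*x^3 dx = 384;  ∫_0^4 3*x^2 dx = 64;
    ∫_0^4 -18*x dx = -144;  ∫_0^4 9 dx = 36.
  Sum: 1024/5 + 384 + 64 − 144 + 36 = 2724/5.
  ∫_0^4 u'(x)^2 dx = ∫_0^4 (4*x^2 + 12*x + 9) dx. Term by term:
    ∫_0^4 4*x^2 dx = 256/3;  ∫_0^4 12*x dx = 96;  ∫_0^4 9 dx = 36.
  Sum: 256/3 + 96 + 36 = 652/3.
Adding: ||u||_{H^1}^2 = 2724/5 + 652/3 = 11432/15.


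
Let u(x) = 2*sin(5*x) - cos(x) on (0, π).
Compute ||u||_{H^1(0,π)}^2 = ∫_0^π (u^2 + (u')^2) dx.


||u||_{H^1(0,π)}^2 = 53*π

u'(x) = sin(x) + 10*cos(5*x).
Expand u² and (u')² and integrate term by term on (0, π), using: for integers n ≥ 1, ∫_0^π sin²(nx) dx = ∫_0^π cos²(nx) dx = π/2; for n ≠ n', ∫_0^π sin(nx)sin(n'x) dx = ∫_0^π cos(nx)cos(n'x) dx = 0; and by product-to-sum, ∫_0^π sin(nx)cos(n'x) dx = ½∫_0^π [sin((n+n')x) + sin((n−n')x)] dx, which is 0 when n+n' is even and 2n/(n²−n'²) when n+n' is odd (it need not vanish on (0, π)).
  u² squared terms: (-1)²·∫cos(x)² dx = 1·π/2 = π/2;  (2)²·∫sin(5x)² dx = 4·π/2 = 2*π.
  u² cross terms: 2·(-1)·(2)·∫cos(x)·sin(5x) dx = -4·(0) = 0.
  So ∫_0^π u² dx = π/2 + 2*π + 0 = 5*π/2.
  (u')² squared terms: (10)²·∫cos(5x)² dx = 100·π/2 = 50*π;  (1)²·∫sin(x)² dx = 1·π/2 = π/2.
  (u')² cross terms: 2·(10)·(1)·∫cos(5x)·sin(x) dx = 20·(0) = 0.
  So ∫_0^π (u')² dx = 50*π + π/2 + 0 = 101*π/2.
||u||_{H^1}^2 = (5*π/2) + (101*π/2) = 53*π.


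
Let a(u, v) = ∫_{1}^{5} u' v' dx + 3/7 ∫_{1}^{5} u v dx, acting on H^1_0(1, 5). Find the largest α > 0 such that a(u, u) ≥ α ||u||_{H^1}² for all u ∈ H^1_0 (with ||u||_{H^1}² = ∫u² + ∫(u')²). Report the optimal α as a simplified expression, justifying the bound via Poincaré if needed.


α = (48/7 + π^2)/(π^2 + 16)

Coercivity of a(·,·) on H^1_0(1, 5) means a(u, u) ≥ α ||u||_{H^1}² for every u ∈ H^1_0.
The interval has length L = 4, and Poincaré/coercivity depend only on L. Here a(u, u) = ∫(u')² + (3/7)·∫u².
Here 0 < c = 3/7 < 1. The condition a(u,u) ≥ α||u||_{H^1}² reads (1−α)∫(u')² ≥ (α−c)∫u². Any admissible α is ≤ 1 (rapidly oscillating u have ∫u²/∫(u')² → 0), and α = 1 would force 0 ≥ (1−c)∫u², impossible since c < 1; so 1−α > 0. By the sharp Poincaré inequality on H^1_0 of an interval of length L, ∫(u')² ≥ (π/L)²∫u² with equality for the first sine mode sin(π(x−x₀)/L) (x₀ the left endpoint), so the inequality holds for all u iff (1−α)(π/L)² ≥ α − c, i.e. α ≤ ((π/L)² + c)/((π/L)² + 1) = (1 + c(L/π)²)/(1 + (L/π)²). With (π/L)² = π^2/16 and c = 3/7, the largest admissible constant is α = ((π/L)² + c)/((π/L)² + 1).
Simplifying, α = (48/7 + π^2)/(π^2 + 16).


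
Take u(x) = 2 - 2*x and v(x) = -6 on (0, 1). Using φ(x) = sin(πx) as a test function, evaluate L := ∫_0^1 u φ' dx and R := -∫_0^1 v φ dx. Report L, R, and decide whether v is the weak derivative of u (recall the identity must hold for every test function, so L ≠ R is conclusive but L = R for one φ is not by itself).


LHS = 4/π, RHS = 12/π. No, v is not the weak derivative of u.

u(x) = 2 - 2*x, classical derivative u'(x) = -2.
φ(x) = sin(πx), so φ'(x) = π*cos(π*x).
Note φ(0) = φ(1) = 0, so the boundary term u·φ vanishes.
LHS = ∫_0^1 u(x) φ'(x) dx = ∫_0^1 (-2*π*x*cos(π*x) + 2*π*cos(π*x)) dx. Term by term:
  ∫_0^1 2*π*cos(π*x) dx = 0;  ∫_0^1 -2*π*x*cos(π*x) dx = 4/π.
Sum: 0 + 4/π = 4/π.
So LHS = 4/π.
∫_0^1 v(x) φ(x) dx = ∫_0^1 (-6*sin(π*x)) dx. Term by term:
  ∫_0^1 -6*sin(π*x) dx = -12/π.
So RHS = -∫_0^1 v(x) φ(x) dx = 12/π.
LHS − RHS = -8/π ≠ 0, so the identity fails.
(For a valid weak derivative the identity must hold for EVERY test function, in particular this one. The failure shows v is NOT the weak derivative of u.)
Correct weak derivative would be u'(x) = -2.


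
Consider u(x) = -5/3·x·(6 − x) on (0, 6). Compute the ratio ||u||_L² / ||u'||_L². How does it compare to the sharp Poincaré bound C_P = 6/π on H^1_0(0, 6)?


||u||_L² / ||u'||_L² = 3*sqrt(10)/5 < C_P = 6/π.

u(x) = -5/3·x·(6 − x), so u'(x) = 10*x/3 - 10.
u(x) = -5/3·x·(6 − x) vanishes at x = 0 and x = 6, so u ∈ H^1_0(0, 6). Differentiate via the product rule and integrate the resulting polynomials term by term.
  ∫_0^6 u² dx = ∫_0^6 (25*x^4/9 - 100*x^3/3 + 100*x^2) dx. Term by term:
    ∫_0^6 25*x^4/9 dx = 4320;  ∫_0^6 -100*x^3/3 dx = -10800;  ∫_0^6 100*x^2 dx = 7200.
  Sum: 4320 − 10800 + 7200 = 720.
  ∫_0^6 (u')² dx = ∫_0^6 (100*x^2/9 - 200*x/3 + 100) dx. Term by term:
    ∫_0^6 100*x^2/9 dx = 800;  ∫_0^6 -200*x/3 dx = -1200;  ∫_0^6 100 dx = 600.
  Sum: 800 − 1200 + 600 = 200.
∫_0^6 u² dx = 720, so ||u||_L² = 12*sqrt(5).
∫_0^6 (u')² dx = 200, so ||u'||_L² = 10*sqrt(2).
Ratio ||u||_L² / ||u'||_L² = 3*sqrt(10)/5.
Sharp Poincaré constant on H^1_0(0, 6) is C_P = L/π = 6/π, achieved by sin(π/6·x).
A polynomial bump cannot attain the sharp Poincaré constant (only the first sine eigenfunction does), so the ratio is strictly less than C_P, consistent with ||u||_L² ≤ C_P ||u'||_L².


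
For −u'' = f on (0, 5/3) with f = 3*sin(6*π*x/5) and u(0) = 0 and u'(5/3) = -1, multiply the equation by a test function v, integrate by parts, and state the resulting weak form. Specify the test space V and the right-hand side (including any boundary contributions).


V = {v ∈ H^1(0, 5/3) : v(0) = 0} (test functions vanish at x = 0 where u is specified); weak form: ∫_0^5/3 u'v' dx = ∫_0^5/3 (3*sin(6*π*x/5)) v dx − v(5/3) for all v ∈ V.

Multiply both sides by a test function v and integrate from 0 to 5/3:
  ∫_0^5/3 −u''(x) v(x) dx = ∫_0^5/3 f(x) v(x) dx.
Integrate the LHS by parts once:
  ∫_0^5/3 −u'' v dx = −[u'(x) v(x)]_0^5/3 + ∫_0^5/3 u'(x) v'(x) dx.
Thus ∫_0^5/3 u'(x) v'(x) dx = ∫_0^5/3 f(x) v(x) dx + [u'(x) v(x)]_0^5/3.
Choose V so that boundary terms are either known or forced to vanish.
Mixed BC: u(0) = 0 (Dirichlet) and u'(5/3) = -1 (Neumann). Define V = {v ∈ H^1(0, 5/3) : v(0) = 0}. Then [u' v]_0^5/3 = u'(5/3)·v(5/3) − u'(0)·0 = − v(5/3).
Weak formulation: find u (satisfying any essential BC) such that ∫_0^5/3 u'(x) v'(x) dx = ∫_0^5/3 f v dx − v(5/3) for all v ∈ V (Dirichlet at 0 absorbed into V; Neumann datum at x = 5/3 contributes the boundary term).
Substituting f(x) = 3*sin(6*π*x/5), the right-hand side is ∫_0^5/3 (3*sin(6*π*x/5)) v dx − v(5/3).


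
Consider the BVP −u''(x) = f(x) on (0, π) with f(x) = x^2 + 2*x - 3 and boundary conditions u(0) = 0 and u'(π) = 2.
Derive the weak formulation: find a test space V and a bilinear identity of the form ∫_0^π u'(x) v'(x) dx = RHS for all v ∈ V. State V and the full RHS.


V = {v ∈ H^1(0, π) : v(0) = 0} (test functions vanish at x = 0 where u is specified); weak form: ∫_0^π u'v' dx = ∫_0^π (x^2 + 2*x - 3) v dx + 2·v(π) for all v ∈ V.

Multiply both sides by a test function v and integrate from 0 to π:
  ∫_0^π −u''(x) v(x) dx = ∫_0^π f(x) v(x) dx.
Integrate the LHS by parts once:
  ∫_0^π −u'' v dx = −[u'(x) v(x)]_0^π + ∫_0^π u'(x) v'(x) dx.
Thus ∫_0^π u'(x) v'(x) dx = ∫_0^π f(x) v(x) dx + [u'(x) v(x)]_0^π.
Choose V so that boundary terms are either known or forced to vanish.
Mixed BC: u(0) = 0 (Dirichlet) and u'(π) = 2 (Neumann). Define V = {v ∈ H^1(0, π) : v(0) = 0}. Then [u' v]_0^π = u'(π)·v(π) − u'(0)·0 = 2·v(π).
Weak formulation: find u (satisfying any essential BC) such that ∫_0^π u'(x) v'(x) dx = ∫_0^π f v dx + 2·v(π) for all v ∈ V (Dirichlet at 0 absorbed into V; Neumann datum at x = π contributes the boundary term).
Substituting f(x) = x^2 + 2*x - 3, the right-hand side is ∫_0^π (x^2 + 2*x - 3) v dx + 2·v(π).


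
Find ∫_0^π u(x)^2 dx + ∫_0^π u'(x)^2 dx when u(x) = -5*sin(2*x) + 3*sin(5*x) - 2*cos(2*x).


||u||_{H^1(0,π)}^2 = -200/7 + 379*π/2

u'(x) = 4*sin(2*x) - 10*cos(2*x) + 15*cos(5*x).
Expand u² and (u')² and integrate term by term on (0, π), using: for integers n ≥ 1, ∫_0^π sin²(nx) dx = ∫_0^π cos²(nx) dx = π/2; for n ≠ n', ∫_0^π sin(nx)sin(n'x) dx = ∫_0^π cos(nx)cos(n'x) dx = 0; and by product-to-sum, ∫_0^π sin(nx)cos(n'x) dx = ½∫_0^π [sin((n+n')x) + sin((n−n')x)] dx, which is 0 when n+n' is even and 2n/(n²−n'²) when n+n' is odd (it need not vanish on (0, π)).
  u² squared terms: (-5)²·∫sin(2x)² dx = 25·π/2 = 25*π/2;  (-2)²·∫cos(2x)² dx = 4·π/2 = 2*π;  (3)²·∫sin(5x)² dx = 9·π/2 = 9*π/2.
  u² cross terms: 2·(-5)·(-2)·∫sin(2x)·cos(2x) dx = 20·(0) = 0;  2·(-5)·(3)·∫sin(2x)·sin(5x) dx = -30·(0) = 0;  2·(-2)·(3)·∫cos(2x)·sin(5x) dx = -12·(10/21) = -40/7.
  So ∫_0^π u² dx = 25*π/2 + 2*π + 9*π/2 + 0 + 0 − 40/7 = -40/7 + 19*π.
  (u')² squared terms: (-10)²·∫cos(2x)² dx = 100·π/2 = 50*π;  (4)²·∫sin(2x)² dx = 16·π/2 = 8*π;  (15)²·∫cos(5x)² dx = 225·π/2 = 225*π/2.
  (u')² cross terms: 2·(-10)·(4)·∫cos(2x)·sin(2x) dx = -80·(0) = 0;  2·(-10)·(15)·∫cos(2x)·cos(5x) dx = -300·(0) = 0;  2·(4)·(15)·∫sin(2x)·cos(5x) dx = 120·(-4/21) = -160/7.
  So ∫_0^π (u')² dx = 50*π + 8*π + 225*π/2 + 0 + 0 − 160/7 = -160/7 + 341*π/2.
||u||_{H^1}^2 = (-40/7 + 19*π) + (-160/7 + 341*π/2) = -200/7 + 379*π/2.


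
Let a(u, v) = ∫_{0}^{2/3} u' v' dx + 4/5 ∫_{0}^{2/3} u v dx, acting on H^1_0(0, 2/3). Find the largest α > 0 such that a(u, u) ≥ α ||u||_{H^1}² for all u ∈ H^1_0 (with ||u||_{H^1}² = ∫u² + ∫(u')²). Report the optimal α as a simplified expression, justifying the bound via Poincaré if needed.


α = (16 + 45*π^2)/(5*(4 + 9*π^2))

Coercivity of a(·,·) on H^1_0(0, 2/3) means a(u, u) ≥ α ||u||_{H^1}² for every u ∈ H^1_0.
The interval has length L = 2/3, and Poincaré/coercivity depend only on L. Here a(u, u) = ∫(u')² + (4/5)·∫u².
Here 0 < c = 4/5 < 1. The condition a(u,u) ≥ α||u||_{H^1}² reads (1−α)∫(u')² ≥ (α−c)∫u². Any admissible α is ≤ 1 (rapidly oscillating u have ∫u²/∫(u')² → 0), and α = 1 would force 0 ≥ (1−c)∫u², impossible since c < 1; so 1−α > 0. By the sharp Poincaré inequality on H^1_0 of an interval of length L, ∫(u')² ≥ (π/L)²∫u² with equality for the first sine mode sin(π(x−x₀)/L) (x₀ the left endpoint), so the inequality holds for all u iff (1−α)(π/L)² ≥ α − c, i.e. α ≤ ((π/L)² + c)/((π/L)² + 1) = (1 + c(L/π)²)/(1 + (L/π)²). With (π/L)² = 9*π^2/4 and c = 4/5, the largest admissible constant is α = ((π/L)² + c)/((π/L)² + 1).
Simplifying, α = (16 + 45*π^2)/(5*(4 + 9*π^2)).


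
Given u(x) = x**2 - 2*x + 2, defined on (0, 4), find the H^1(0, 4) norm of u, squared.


||u||_{H^1}^2 = 544/5

The H^1 norm (squared) on an interval (0, L) is
  ||u||_{H^1}^2 = ∫_0^L u(x)^2 dx + ∫_0^L u'(x)^2 dx.
Compute u'(x) = 2*x - 2.
Then u(x)^2 = x**4 - 4*x**3 + 8*x**2 - 8*x + 4 and u'(x)^2 = 4*x**2 - 8*x + 4.
Integrate each monomial from 0 to 4 using ∫_0^4 c·x^n dx = c·4^(n+1)/(n+1):
  ∫_0^4 u(x)^2 dx = ∫_0^4 (x^4 - 4*x^3 + 8*x^2 - 8*x + 4) dx. Term by term:
    ∫_0^4 x^4 dx = 1024/5;  ∫_0^4 -4*x^3 dx = -256;  ∫_0^4 8*x^2 dx = 512/3;
    ∫_0^4 -8*x dx = -64;  ∫_0^4 4 dx = 16.
  Sum: 1024/5 − 256 + 512/3 − 64 + 16 = 1072/15.
  ∫_0^4 u'(x)^2 dx = ∫_0^4 (4*x^2 - 8*x + 4) dx. Term by term:
    ∫_0^4 4*x^2 dx = 256/3;  ∫_0^4 -8*x dx = -64;  ∫_0^4 4 dx = 16.
  Sum: 256/3 − 64 + 16 = 112/3.
Adding: ||u||_{H^1}^2 = 1072/15 + 112/3 = 544/5.


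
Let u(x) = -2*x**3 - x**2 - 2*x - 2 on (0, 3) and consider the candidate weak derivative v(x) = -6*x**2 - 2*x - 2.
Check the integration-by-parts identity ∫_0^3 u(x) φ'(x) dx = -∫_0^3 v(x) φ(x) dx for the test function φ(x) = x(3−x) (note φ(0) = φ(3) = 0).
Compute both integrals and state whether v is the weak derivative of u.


LHS = 477/5, RHS = 477/5. Yes, v = u' weakly.

u(x) = -2*x**3 - x**2 - 2*x - 2, classical derivative u'(x) = -6*x**2 - 2*x - 2.
φ(x) = x(3−x), so φ'(x) = 3 - 2*x.
Note φ(0) = φ(3) = 0, so the boundary term u·φ vanishes.
LHS = ∫_0^3 u(x) φ'(x) dx = ∫_0^3 (4*x^4 - 4*x^3 + x^2 - 2*x - 6) dx. Term by term:
  ∫_0^3 4*x^4 dx = 972/5;  ∫_0^3 -4*x^3 dx = -81;  ∫_0^3 x^2 dx = 9;
  ∫_0^3 -2*x dx = -9;  ∫_0^3 -6 dx = -18.
Sum: 972/5 − 81 + 9 − 9 − 18 = 477/5.
So LHS = 477/5.
∫_0^3 v(x) φ(x) dx = ∫_0^3 (6*x^4 - 16*x^3 - 4*x^2 - 6*x) dx. Term by term:
  ∫_0^3 6*x^4 dx = 1458/5;  ∫_0^3 -16*x^3 dx = -324;  ∫_0^3 -4*x^2 dx = -36;
  ∫_0^3 -6*x dx = -27.
Sum: 1458/5 − 324 − 36 − 27 = -477/5.
So RHS = -∫_0^3 v(x) φ(x) dx = 477/5.
LHS = RHS, so the identity holds for this test φ.
Moreover u is smooth here and v(x) = u'(x) = -6*x**2 - 2*x - 2 pointwise, so the identity holds for every test function. Hence v is the weak derivative of u.


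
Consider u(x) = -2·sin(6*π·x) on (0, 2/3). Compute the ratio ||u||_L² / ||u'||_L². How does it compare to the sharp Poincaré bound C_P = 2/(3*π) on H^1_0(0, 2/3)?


||u||_L² / ||u'||_L² = 1/(6*π) < C_P = 2/(3*π).

u(x) = -2·sin(6*π·x), so u'(x) = -12*π*cos(6*π*x).
Writing u(x) = A·sin(kπx/L) with A = -2 and k = 4, use ∫_0^L sin²(kπx/L) dx = L/2 and ∫_0^L cos²(kπx/L) dx = L/2.
u² = 4·sin²(6*π·x) and (u')² = 144*π^2·cos²(6*π·x), and each of sin², cos² integrates to L/2 = 1/3 over (0, 2/3).
∫_0^2/3 u² dx = 4/3, so ||u||_L² = 2*sqrt(3)/3.
∫_0^2/3 (u')² dx = 48*π^2, so ||u'||_L² = 4*sqrt(3)*π.
Ratio ||u||_L² / ||u'||_L² = 1/(6*π).
Sharp Poincaré constant on H^1_0(0, 2/3) is C_P = L/π = 2/(3*π), achieved by sin(3*π/2·x).
This is the k = 4 harmonic; the ratio L/(kπ) is strictly less than C_P = L/π, consistent with the sharp inequality ||u||_L² ≤ C_P ||u'||_L².


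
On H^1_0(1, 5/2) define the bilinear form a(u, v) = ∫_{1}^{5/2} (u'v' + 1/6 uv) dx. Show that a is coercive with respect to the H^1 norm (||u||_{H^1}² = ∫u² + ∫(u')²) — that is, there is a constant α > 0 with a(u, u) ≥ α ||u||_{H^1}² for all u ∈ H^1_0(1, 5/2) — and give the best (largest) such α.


α = (3 + 8*π^2)/(2*(9 + 4*π^2))

Coercivity of a(·,·) on H^1_0(1, 5/2) means a(u, u) ≥ α ||u||_{H^1}² for every u ∈ H^1_0.
The interval has length L = 3/2, and Poincaré/coercivity depend only on L. Here a(u, u) = ∫(u')² + (1/6)·∫u².
Here 0 < c = 1/6 < 1. The condition a(u,u) ≥ α||u||_{H^1}² reads (1−α)∫(u')² ≥ (α−c)∫u². Any admissible α is ≤ 1 (rapidly oscillating u have ∫u²/∫(u')² → 0), and α = 1 would force 0 ≥ (1−c)∫u², impossible since c < 1; so 1−α > 0. By the sharp Poincaré inequality on H^1_0 of an interval of length L, ∫(u')² ≥ (π/L)²∫u² with equality for the first sine mode sin(π(x−x₀)/L) (x₀ the left endpoint), so the inequality holds for all u iff (1−α)(π/L)² ≥ α − c, i.e. α ≤ ((π/L)² + c)/((π/L)² + 1) = (1 + c(L/π)²)/(1 + (L/π)²). With (π/L)² = 4*π^2/9 and c = 1/6, the largest admissible constant is α = ((π/L)² + c)/((π/L)² + 1).
Simplifying, α = (3 + 8*π^2)/(2*(9 + 4*π^2)).


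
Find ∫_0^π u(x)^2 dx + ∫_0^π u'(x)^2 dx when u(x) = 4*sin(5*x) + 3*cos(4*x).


||u||_{H^1(0,π)}^2 = 1360/3 + 569*π/2

u'(x) = -12*sin(4*x) + 20*cos(5*x).
Expand u² and (u')² and integrate term by term on (0, π), using: for integers n ≥ 1, ∫_0^π sin²(nx) dx = ∫_0^π cos²(nx) dx = π/2; for n ≠ n', ∫_0^π sin(nx)sin(n'x) dx = ∫_0^π cos(nx)cos(n'x) dx = 0; and by product-to-sum, ∫_0^π sin(nx)cos(n'x) dx = ½∫_0^π [sin((n+n')x) + sin((n−n')x)] dx, which is 0 when n+n' is even and 2n/(n²−n'²) when n+n' is odd (it need not vanish on (0, π)).
  u² squared terms: (3)²·∫cos(4x)² dx = 9·π/2 = 9*π/2;  (4)²·∫sin(5x)² dx = 16·π/2 = 8*π.
  u² cross terms: 2·(3)·(4)·∫cos(4x)·sin(5x) dx = 24·(10/9) = 80/3.
  So ∫_0^π u² dx = 9*π/2 + 8*π + 80/3 = 80/3 + 25*π/2.
  (u')² squared terms: (-12)²·∫sin(4x)² dx = 144·π/2 = 72*π;  (20)²·∫cos(5x)² dx = 400·π/2 = 200*π.
  (u')² cross terms: 2·(-12)·(20)·∫sin(4x)·cos(5x) dx = -480·(-8/9) = 1280/3.
  So ∫_0^π (u')² dx = 72*π + 200*π + 1280/3 = 1280/3 + 272*π.
||u||_{H^1}^2 = (80/3 + 25*π/2) + (1280/3 + 272*π) = 1360/3 + 569*π/2.


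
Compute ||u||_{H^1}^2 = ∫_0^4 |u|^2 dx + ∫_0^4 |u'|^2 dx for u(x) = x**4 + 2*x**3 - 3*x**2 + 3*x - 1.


||u||_{H^1}^2 = 5483192/45

The H^1 norm (squared) on an interval (0, L) is
  ||u||_{H^1}^2 = ∫_0^L u(x)^2 dx + ∫_0^L u'(x)^2 dx.
Compute u'(x) = 4*x**3 + 6*x**2 - 6*x + 3.
Then u(x)^2 = x**8 + 4*x**7 - 2*x**6 - 6*x**5 + 19*x**4 - 22*x**3 + 15*x**2 - 6*x + 1 and u'(x)^2 = 16*x**6 + 48*x**5 - 12*x**4 - 48*x**3 + 72*x**2 - 36*x + 9.
Integrate each monomial from 0 to 4 using ∫_0^4 c·x^n dx = c·4^(n+1)/(n+1):
  ∫_0^4 u(x)^2 dx = ∫_0^4 (x^8 + 4*x^7 - 2*x^6 - 6*x^5 + 19*x^4 - 22*x^3 + 15*x^2 - 6*x + 1) dx. Term by term:
    ∫_0^4 x^8 dx = 262144/9;  ∫_0^4 4*x^7 dx = 32768;  ∫_0^4 -2*x^6 dx = -32768/7;
    ∫_0^4 -6*x^5 dx = -4096;  ∫_0^4 19*x^4 dx = 19456/5;  ∫_0^4 -22*x^3 dx = -1408;
    ∫_0^4 15*x^2 dx = 320;  ∫_0^4 -6*x dx = -48;  ∫_0^4 1 dx = 4.
  Sum: 262144/9 + 32768 − 32768/7 − 4096 + 19456/5 − 1408 + 320 − 48 + 4 = 17601308/315.
  ∫_0^4 u'(x)^2 dx = ∫_0^4 (16*x^6 + 48*x^5 - 12*x^4 - 48*x^3 + 72*x^2 - 36*x + 9) dx. Term by term:
    ∫_0^4 16*x^6 dx = 262144/7;  ∫_0^4 48*x^5 dx = 32768;  ∫_0^4 -12*x^4 dx = -12288/5;
    ∫_0^4 -48*x^3 dx = -3072;  ∫_0^4 72*x^2 dx = 1536;  ∫_0^4 -36*x dx = -288;
    ∫_0^4 9 dx = 36.
  Sum: 262144/7 + 32768 − 12288/5 − 3072 + 1536 − 288 + 36 = 2309004/35.
Adding: ||u||_{H^1}^2 = 17601308/315 + 2309004/35 = 5483192/45.


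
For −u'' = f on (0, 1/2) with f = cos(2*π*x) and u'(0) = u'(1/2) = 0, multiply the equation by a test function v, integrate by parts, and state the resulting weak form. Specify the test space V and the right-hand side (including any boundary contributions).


V = H^1(0, 1/2) (no boundary constraint on v; u is determined up to an additive constant); weak form: ∫_0^1/2 u'v' dx = ∫_0^1/2 (cos(2*π*x)) v dx for all v ∈ V.

Multiply both sides by a test function v and integrate from 0 to 1/2:
  ∫_0^1/2 −u''(x) v(x) dx = ∫_0^1/2 f(x) v(x) dx.
Integrate the LHS by parts once:
  ∫_0^1/2 −u'' v dx = −[u'(x) v(x)]_0^1/2 + ∫_0^1/2 u'(x) v'(x) dx.
Thus ∫_0^1/2 u'(x) v'(x) dx = ∫_0^1/2 f(x) v(x) dx + [u'(x) v(x)]_0^1/2.
Choose V so that boundary terms are either known or forced to vanish.
u has homogeneous Neumann: u'(0) = u'(1/2) = 0. So [u' v]_0^1/2 = 0·v(1/2) − 0·v(0) = 0 for any v; take V = H^1(0, 1/2).
Weak formulation: find u (satisfying any essential BC) such that ∫_0^1/2 u'(x) v'(x) dx = ∫_0^1/2 f v dx for all v ∈ V (homogeneous Neumann, so boundary terms vanish).
Substituting f(x) = cos(2*π*x), the right-hand side is ∫_0^1/2 (cos(2*π*x)) v dx.
Compatibility check (pure Neumann): taking v ≡ 1 ∈ V gives 0 = ∫_0^1/2 f dx + (0) − (0), i.e. ∫_0^1/2 f dx must equal u'(0) − u'(1/2) = 0. Indeed ∫_0^1/2 (cos(2*π*x)) dx = 0, so the data are compatible. The solution is then unique only up to an additive constant (fix it e.g. by requiring ∫_0^1/2 u dx = 0).


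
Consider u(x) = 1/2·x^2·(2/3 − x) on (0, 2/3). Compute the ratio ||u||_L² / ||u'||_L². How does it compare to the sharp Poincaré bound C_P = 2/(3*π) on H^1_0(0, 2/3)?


||u||_L² / ||u'||_L² = sqrt(14)/21 < C_P = 2/(3*π).

u(x) = 1/2·x^2·(2/3 − x), so u'(x) = x*(4 - 9*x)/6.
u(x) = 1/2·x^2·(2/3 − x) vanishes at x = 0 and x = 2/3, so u ∈ H^1_0(0, 2/3). Differentiate via the product rule and integrate the resulting polynomials term by term.
  ∫_0^2/3 u² dx = ∫_0^2/3 (x^6/4 - x^5/3 + x^4/9) dx. Term by term:
    ∫_0^2/3 x^6/4 dx = 32/15309;  ∫_0^2/3 -x^5/3 dx = -32/6561;  ∫_0^2/3 x^4/9 dx = 32/10935.
  Sum: 32/15309 − 32/6561 + 32/10935 = 32/229635.
  ∫_0^2/3 (u')² dx = ∫_0^2/3 (9*x^4/4 - 2*x^3 + 4*x^2/9) dx. Term by term:
    ∫_0^2/3 9*x^4/4 dx = 8/135;  ∫_0^2/3 -2*x^3 dx = -8/81;  ∫_0^2/3 4*x^2/9 dx = 32/729.
  Sum: 8/135 − 8/81 + 32/729 = 16/3645.
∫_0^2/3 u² dx = 32/229635, so ||u||_L² = 4*sqrt(70)/2835.
∫_0^2/3 (u')² dx = 16/3645, so ||u'||_L² = 4*sqrt(5)/135.
Ratio ||u||_L² / ||u'||_L² = sqrt(14)/21.
Sharp Poincaré constant on H^1_0(0, 2/3) is C_P = L/π = 2/(3*π), achieved by sin(3*π/2·x).
A polynomial bump cannot attain the sharp Poincaré constant (only the first sine eigenfunction does), so the ratio is strictly less than C_P, consistent with ||u||_L² ≤ C_P ||u'||_L².


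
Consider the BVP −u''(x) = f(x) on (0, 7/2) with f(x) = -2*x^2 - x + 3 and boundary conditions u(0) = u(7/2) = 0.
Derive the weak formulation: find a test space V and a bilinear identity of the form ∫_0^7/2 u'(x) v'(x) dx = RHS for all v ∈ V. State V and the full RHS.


V = H^1_0(0, 7/2) (so v(0) = v(7/2) = 0); weak form: ∫_0^7/2 u'v' dx = ∫_0^7/2 (-2*x^2 - x + 3) v dx for all v ∈ V.

Multiply both sides by a test function v and integrate from 0 to 7/2:
  ∫_0^7/2 −u''(x) v(x) dx = ∫_0^7/2 f(x) v(x) dx.
Integrate the LHS by parts once:
  ∫_0^7/2 −u'' v dx = −[u'(x) v(x)]_0^7/2 + ∫_0^7/2 u'(x) v'(x) dx.
Thus ∫_0^7/2 u'(x) v'(x) dx = ∫_0^7/2 f(x) v(x) dx + [u'(x) v(x)]_0^7/2.
Choose V so that boundary terms are either known or forced to vanish.
u is Dirichlet: u(0) = u(7/2) = 0. Let V = H^1_0(0, 7/2); then v(0) = v(7/2) = 0, and [u' v]_0^7/2 = 0.
Weak formulation: find u (satisfying any essential BC) such that ∫_0^7/2 u'(x) v'(x) dx = ∫_0^7/2 f v dx for all v ∈ V.
Substituting f(x) = -2*x^2 - x + 3, the right-hand side is ∫_0^7/2 (-2*x^2 - x + 3) v dx.


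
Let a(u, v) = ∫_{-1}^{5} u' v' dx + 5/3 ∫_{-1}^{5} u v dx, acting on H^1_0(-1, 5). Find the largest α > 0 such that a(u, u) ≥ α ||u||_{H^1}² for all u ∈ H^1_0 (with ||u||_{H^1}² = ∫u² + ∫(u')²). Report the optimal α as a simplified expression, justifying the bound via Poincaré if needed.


α = 1

Coercivity of a(·,·) on H^1_0(-1, 5) means a(u, u) ≥ α ||u||_{H^1}² for every u ∈ H^1_0.
The interval has length L = 6, and Poincaré/coercivity depend only on L. Here a(u, u) = ∫(u')² + (5/3)·∫u².
Here c = 5/3 ≥ 1, so a(u,u) = ∫(u')² + c∫u² ≥ ∫(u')² + ∫u² = ||u||_{H^1}², i.e. α = 1 works. No larger α is possible: a(u,u) ≥ α||u||_{H^1}² means (1−α)∫(u')² ≥ (α−c)∫u², and for the modes u_n = sin(nπ(x−x₀)/L) (x₀ the left endpoint) one has ∫u_n²/∫(u_n')² = (L/(nπ))² → 0, so a(u_n,u_n)/||u_n||_{H^1}² → 1. Hence the optimal constant is α = 1.
Therefore α = 1.


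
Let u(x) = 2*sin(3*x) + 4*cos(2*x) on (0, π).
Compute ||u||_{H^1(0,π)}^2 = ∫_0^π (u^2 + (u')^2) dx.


||u||_{H^1(0,π)}^2 = 96 + 60*π

u'(x) = -8*sin(2*x) + 6*cos(3*x).
Expand u² and (u')² and integrate term by term on (0, π), using: for integers n ≥ 1, ∫_0^π sin²(nx) dx = ∫_0^π cos²(nx) dx = π/2; for n ≠ n', ∫_0^π sin(nx)sin(n'x) dx = ∫_0^π cos(nx)cos(n'x) dx = 0; and by product-to-sum, ∫_0^π sin(nx)cos(n'x) dx = ½∫_0^π [sin((n+n')x) + sin((n−n')x)] dx, which is 0 when n+n' is even and 2n/(n²−n'²) when n+n' is odd (it need not vanish on (0, π)).
  u² squared terms: (2)²·∫sin(3x)² dx = 4·π/2 = 2*π;  (4)²·∫cos(2x)² dx = 16·π/2 = 8*π.
  u² cross terms: 2·(2)·(4)·∫sin(3x)·cos(2x) dx = 16·(6/5) = 96/5.
  So ∫_0^π u² dx = 2*π + 8*π + 96/5 = 96/5 + 10*π.
  (u')² squared terms: (-8)²·∫sin(2x)² dx = 64·π/2 = 32*π;  (6)²·∫cos(3x)² dx = 36·π/2 = 18*π.
  (u')² cross terms: 2·(-8)·(6)·∫sin(2x)·cos(3x) dx = -96·(-4/5) = 384/5.
  So ∫_0^π (u')² dx = 32*π + 18*π + 384/5 = 384/5 + 50*π.
||u||_{H^1}^2 = (96/5 + 10*π) + (384/5 + 50*π) = 96 + 60*π.


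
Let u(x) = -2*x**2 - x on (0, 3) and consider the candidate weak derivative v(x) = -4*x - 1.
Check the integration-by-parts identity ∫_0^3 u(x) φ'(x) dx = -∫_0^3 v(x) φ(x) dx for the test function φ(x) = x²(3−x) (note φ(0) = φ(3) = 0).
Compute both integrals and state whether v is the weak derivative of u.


LHS = 1107/20, RHS = 1107/20. Yes, v = u' weakly.

u(x) = -2*x**2 - x, classical derivative u'(x) = -4*x - 1.
φ(x) = x²(3−x), so φ'(x) = 3*x*(2 - x).
Note φ(0) = φ(3) = 0, so the boundary term u·φ vanishes.
LHS = ∫_0^3 u(x) φ'(x) dx = ∫_0^3 (6*x^4 - 9*x^3 - 6*x^2) dx. Term by term:
  ∫_0^3 6*x^4 dx = 1458/5;  ∫_0^3 -9*x^3 dx = -729/4;  ∫_0^3 -6*x^2 dx = -54.
Sum: 1458/5 − 729/4 − 54 = 1107/20.
So LHS = 1107/20.
∫_0^3 v(x) φ(x) dx = ∫_0^3 (4*x^4 - 11*x^3 - 3*x^2) dx. Term by term:
  ∫_0^3 4*x^4 dx = 972/5;  ∫_0^3 -11*x^3 dx = -891/4;  ∫_0^3 -3*x^2 dx = -27.
Sum: 972/5 − 891/4 − 27 = -1107/20.
So RHS = -∫_0^3 v(x) φ(x) dx = 1107/20.
LHS = RHS, so the identity holds for this test φ.
Moreover u is smooth here and v(x) = u'(x) = -4*x - 1 pointwise, so the identity holds for every test function. Hence v is the weak derivative of u.


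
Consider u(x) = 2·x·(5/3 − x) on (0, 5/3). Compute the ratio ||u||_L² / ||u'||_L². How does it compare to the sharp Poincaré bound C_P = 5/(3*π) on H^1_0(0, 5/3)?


||u||_L² / ||u'||_L² = sqrt(10)/6 < C_P = 5/(3*π).

u(x) = 2·x·(5/3 − x), so u'(x) = 10/3 - 4*x.
u(x) = 2·x·(5/3 − x) vanishes at x = 0 and x = 5/3, so u ∈ H^1_0(0, 5/3). Differentiate via the product rule and integrate the resulting polynomials term by term.
  ∫_0^5/3 u² dx = ∫_0^5/3 (4*x^4 - 40*x^3/3 + 100*x^2/9) dx. Term by term:
    ∫_0^5/3 4*x^4 dx = 2500/243;  ∫_0^5/3 -40*x^3/3 dx = -6250/243;  ∫_0^5/3 100*x^2/9 dx = 12500/729.
  Sum: 2500/243 − 6250/243 + 12500/729 = 1250/729.
  ∫_0^5/3 (u')² dx = ∫_0^5/3 (16*x^2 - 80*x/3 + 100/9) dx. Term by term:
    ∫_0^5/3 16*x^2 dx = 2000/81;  ∫_0^5/3 -80*x/3 dx = -1000/27;  ∫_0^5/3 100/9 dx = 500/27.
  Sum: 2000/81 − 1000/27 + 500/27 = 500/81.
∫_0^5/3 u² dx = 1250/729, so ||u||_L² = 25*sqrt(2)/27.
∫_0^5/3 (u')² dx = 500/81, so ||u'||_L² = 10*sqrt(5)/9.
Ratio ||u||_L² / ||u'||_L² = sqrt(10)/6.
Sharp Poincaré constant on H^1_0(0, 5/3) is C_P = L/π = 5/(3*π), achieved by sin(3*π/5·x).
A polynomial bump cannot attain the sharp Poincaré constant (only the first sine eigenfunction does), so the ratio is strictly less than C_P, consistent with ||u||_L² ≤ C_P ||u'||_L².


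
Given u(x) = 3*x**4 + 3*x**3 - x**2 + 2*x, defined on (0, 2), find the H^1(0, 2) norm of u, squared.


||u||_{H^1}^2 = 98696/15

The H^1 norm (squared) on an interval (0, L) is
  ||u||_{H^1}^2 = ∫_0^L u(x)^2 dx + ∫_0^L u'(x)^2 dx.
Compute u'(x) = 12*x**3 + 9*x**2 - 2*x + 2.
Then u(x)^2 = 9*x**8 + 18*x**7 + 3*x**6 + 6*x**5 + 13*x**4 - 4*x**3 + 4*x**2 and u'(x)^2 = 144*x**6 + 216*x**5 + 33*x**4 + 12*x**3 + 40*x**2 - 8*x + 4.
Integrate each monomial from 0 to 2 using ∫_0^2 c·x^n dx = c·2^(n+1)/(n+1):
  ∫_0^2 u(x)^2 dx = ∫_0^2 (9*x^8 + 18*x^7 + 3*x^6 + 6*x^5 + 13*x^4 - 4*x^3 + 4*x^2) dx. Term by term:
    ∫_0^2 9*x^8 dx = 512;  ∫_0^2 18*x^7 dx = 576;  ∫_0^2 3*x^6 dx = 384/7;
    ∫_0^2 6*x^5 dx = 64;  ∫_0^2 13*x^4 dx = 416/5;  ∫_0^2 -4*x^3 dx = -16;
    ∫_0^2 4*x^2 dx = 32/3.
  Sum: 512 + 576 + 384/7 + 64 + 416/5 − 16 + 32/3 = 134896/105.
  ∫_0^2 u'(x)^2 dx = ∫_0^2 (144*x^6 + 216*x^5 + 33*x^4 + 12*x^3 + 40*x^2 - 8*x + 4) dx. Term by term:
    ∫_0^2 144*x^6 dx = 18432/7;  ∫_0^2 216*x^5 dx = 2304;  ∫_0^2 33*x^4 dx = 1056/5;
    ∫_0^2 12*x^3 dx = 48;  ∫_0^2 40*x^2 dx = 320/3;  ∫_0^2 -8*x dx = -16;
    ∫_0^2 4 dx = 8.
  Sum: 18432/7 + 2304 + 1056/5 + 48 + 320/3 − 16 + 8 = 555976/105.
Adding: ||u||_{H^1}^2 = 134896/105 + 555976/105 = 98696/15.


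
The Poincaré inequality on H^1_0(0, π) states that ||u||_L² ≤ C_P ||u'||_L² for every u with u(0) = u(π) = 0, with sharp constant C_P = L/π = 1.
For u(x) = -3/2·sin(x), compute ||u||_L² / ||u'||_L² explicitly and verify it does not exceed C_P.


||u||_L² / ||u'||_L² = 1 = C_P.

u(x) = -3/2·sin(x), so u'(x) = -3*cos(x)/2.
Writing u(x) = A·sin(kπx/L) with A = -3/2 and k = 1, use ∫_0^L sin²(kπx/L) dx = L/2 and ∫_0^L cos²(kπx/L) dx = L/2.
u² = 9/4·sin²(x) and (u')² = 9/4·cos²(x), and each of sin², cos² integrates to L/2 = π/2 over (0, π).
∫_0^π u² dx = 9*π/8, so ||u||_L² = 3*sqrt(2)*sqrt(π)/4.
∫_0^π (u')² dx = 9*π/8, so ||u'||_L² = 3*sqrt(2)*sqrt(π)/4.
Ratio ||u||_L² / ||u'||_L² = 1.
Sharp Poincaré constant on H^1_0(0, π) is C_P = L/π = 1, achieved by sin(x).
This is the k = 1 eigenfunction (up to amplitude), so the ratio equals the sharp Poincaré constant exactly.


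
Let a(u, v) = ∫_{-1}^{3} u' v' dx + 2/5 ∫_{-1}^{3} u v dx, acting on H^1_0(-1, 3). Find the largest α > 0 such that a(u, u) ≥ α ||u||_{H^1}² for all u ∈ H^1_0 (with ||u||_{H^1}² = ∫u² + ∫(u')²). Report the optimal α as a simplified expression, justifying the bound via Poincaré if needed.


α = (32/5 + π^2)/(π^2 + 16)

Coercivity of a(·,·) on H^1_0(-1, 3) means a(u, u) ≥ α ||u||_{H^1}² for every u ∈ H^1_0.
The interval has length L = 4, and Poincaré/coercivity depend only on L. Here a(u, u) = ∫(u')² + (2/5)·∫u².
Here 0 < c = 2/5 < 1. The condition a(u,u) ≥ α||u||_{H^1}² reads (1−α)∫(u')² ≥ (α−c)∫u². Any admissible α is ≤ 1 (rapidly oscillating u have ∫u²/∫(u')² → 0), and α = 1 would force 0 ≥ (1−c)∫u², impossible since c < 1; so 1−α > 0. By the sharp Poincaré inequality on H^1_0 of an interval of length L, ∫(u')² ≥ (π/L)²∫u² with equality for the first sine mode sin(π(x−x₀)/L) (x₀ the left endpoint), so the inequality holds for all u iff (1−α)(π/L)² ≥ α − c, i.e. α ≤ ((π/L)² + c)/((π/L)² + 1) = (1 + c(L/π)²)/(1 + (L/π)²). With (π/L)² = π^2/16 and c = 2/5, the largest admissible constant is α = ((π/L)² + c)/((π/L)² + 1).
Simplifying, α = (32/5 + π^2)/(π^2 + 16).


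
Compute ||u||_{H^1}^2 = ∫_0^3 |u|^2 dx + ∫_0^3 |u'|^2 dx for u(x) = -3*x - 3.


||u||_{H^1}^2 = 216

The H^1 norm (squared) on an interval (0, L) is
  ||u||_{H^1}^2 = ∫_0^L u(x)^2 dx + ∫_0^L u'(x)^2 dx.
Compute u'(x) = -3.
Then u(x)^2 = 9*x**2 + 18*x + 9 and u'(x)^2 = 9.
Integrate each monomial from 0 to 3 using ∫_0^3 c·x^n dx = c·3^(n+1)/(n+1):
  ∫_0^3 u(x)^2 dx = ∫_0^3 (9*x^2 + 18*x + 9) dx. Term by term:
    ∫_0^3 9*x^2 dx = 81;  ∫_0^3 18*x dx = 81;  ∫_0^3 9 dx = 27.
  Sum: 81 + 81 + 27 = 189.
  ∫_0^3 u'(x)^2 dx = ∫_0^3 (9) dx. Term by term:
    ∫_0^3 9 dx = 27.
Adding: ||u||_{H^1}^2 = 189 + 27 = 216.


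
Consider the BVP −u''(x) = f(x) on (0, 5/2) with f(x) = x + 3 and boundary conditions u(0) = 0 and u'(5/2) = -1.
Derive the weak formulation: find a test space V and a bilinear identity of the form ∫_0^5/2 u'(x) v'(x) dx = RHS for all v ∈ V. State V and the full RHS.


V = {v ∈ H^1(0, 5/2) : v(0) = 0} (test functions vanish at x = 0 where u is specified); weak form: ∫_0^5/2 u'v' dx = ∫_0^5/2 (x + 3) v dx − v(5/2) for all v ∈ V.

Multiply both sides by a test function v and integrate from 0 to 5/2:
  ∫_0^5/2 −u''(x) v(x) dx = ∫_0^5/2 f(x) v(x) dx.
Integrate the LHS by parts once:
  ∫_0^5/2 −u'' v dx = −[u'(x) v(x)]_0^5/2 + ∫_0^5/2 u'(x) v'(x) dx.
Thus ∫_0^5/2 u'(x) v'(x) dx = ∫_0^5/2 f(x) v(x) dx + [u'(x) v(x)]_0^5/2.
Choose V so that boundary terms are either known or forced to vanish.
Mixed BC: u(0) = 0 (Dirichlet) and u'(5/2) = -1 (Neumann). Define V = {v ∈ H^1(0, 5/2) : v(0) = 0}. Then [u' v]_0^5/2 = u'(5/2)·v(5/2) − u'(0)·0 = − v(5/2).
Weak formulation: find u (satisfying any essential BC) such that ∫_0^5/2 u'(x) v'(x) dx = ∫_0^5/2 f v dx − v(5/2) for all v ∈ V (Dirichlet at 0 absorbed into V; Neumann datum at x = 5/2 contributes the boundary term).
Substituting f(x) = x + 3, the right-hand side is ∫_0^5/2 (x + 3) v dx − v(5/2).


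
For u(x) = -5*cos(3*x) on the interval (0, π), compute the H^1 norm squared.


||u||_{H^1(0,π)}^2 = 125*π

u'(x) = 15*sin(3*x).
Expand u² and (u')² and integrate term by term on (0, π), using: for integers n ≥ 1, ∫_0^π sin²(nx) dx = ∫_0^π cos²(nx) dx = π/2; for n ≠ n', ∫_0^π sin(nx)sin(n'x) dx = ∫_0^π cos(nx)cos(n'x) dx = 0; and by product-to-sum, ∫_0^π sin(nx)cos(n'x) dx = ½∫_0^π [sin((n+n')x) + sin((n−n')x)] dx, which is 0 when n+n' is even and 2n/(n²−n'²) when n+n' is odd (it need not vanish on (0, π)).
  u² squared terms: (-5)²·∫cos(3x)² dx = 25·π/2 = 25*π/2.
  So ∫_0^π u² dx = 25*π/2.
  (u')² squared terms: (15)²·∫sin(3x)² dx = 225·π/2 = 225*π/2.
  So ∫_0^π (u')² dx = 225*π/2.
||u||_{H^1}^2 = (25*π/2) + (225*π/2) = 125*π.


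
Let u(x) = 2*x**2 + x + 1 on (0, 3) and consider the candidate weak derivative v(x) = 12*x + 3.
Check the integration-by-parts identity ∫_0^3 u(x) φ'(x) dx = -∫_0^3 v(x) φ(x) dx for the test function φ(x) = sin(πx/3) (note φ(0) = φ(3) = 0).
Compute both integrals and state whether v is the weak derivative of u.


LHS = -42/π, RHS = -126/π. No, v is not the weak derivative of u.

u(x) = 2*x**2 + x + 1, classical derivative u'(x) = 4*x + 1.
φ(x) = sin(πx/3), so φ'(x) = π*cos(π*x/3)/3.
Note φ(0) = φ(3) = 0, so the boundary term u·φ vanishes.
LHS = ∫_0^3 u(x) φ'(x) dx = ∫_0^3 (2*π*x^2*cos(π*x/3)/3 + π*x*cos(π*x/3)/3 + π*cos(π*x/3)/3) dx. Term by term:
  ∫_0^3 π*cos(π*x/3)/3 dx = 0;  ∫_0^3 π*x*cos(π*x/3)/3 dx = -6/π;  ∫_0^3 2*π*x^2*cos(π*x/3)/3 dx = -36/π.
Sum: 0 − 6/π − 36/π = -42/π.
So LHS = -42/π.
∫_0^3 v(x) φ(x) dx = ∫_0^3 (12*x*sin(π*x/3) + 3*sin(π*x/3)) dx. Term by term:
  ∫_0^3 3*sin(π*x/3) dx = 18/π;  ∫_0^3 12*x*sin(π*x/3) dx = 108/π.
Sum: 18/π + 108/π = 126/π.
So RHS = -∫_0^3 v(x) φ(x) dx = -126/π.
LHS − RHS = 84/π ≠ 0, so the identity fails.
(For a valid weak derivative the identity must hold for EVERY test function, in particular this one. The failure shows v is NOT the weak derivative of u.)
Correct weak derivative would be u'(x) = 4*x + 1.


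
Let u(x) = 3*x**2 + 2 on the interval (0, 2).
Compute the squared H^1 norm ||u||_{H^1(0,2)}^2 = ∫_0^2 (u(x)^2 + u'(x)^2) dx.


||u||_{H^1}^2 = 968/5

The H^1 norm (squared) on an interval (0, L) is
  ||u||_{H^1}^2 = ∫_0^L u(x)^2 dx + ∫_0^L u'(x)^2 dx.
Compute u'(x) = 6*x.
Then u(x)^2 = 9*x**4 + 12*x**2 + 4 and u'(x)^2 = 36*x**2.
Integrate each monomial from 0 to 2 using ∫_0^2 c·x^n dx = c·2^(n+1)/(n+1):
  ∫_0^2 u(x)^2 dx = ∫_0^2 (9*x^4 + 12*x^2 + 4) dx. Term by term:
    ∫_0^2 9*x^4 dx = 288/5;  ∫_0^2 12*x^2 dx = 32;  ∫_0^2 4 dx = 8.
  Sum: 288/5 + 32 + 8 = 488/5.
  ∫_0^2 u'(x)^2 dx = ∫_0^2 (36*x^2) dx. Term by term:
    ∫_0^2 36*x^2 dx = 96.
Adding: ||u||_{H^1}^2 = 488/5 + 96 = 968/5.
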